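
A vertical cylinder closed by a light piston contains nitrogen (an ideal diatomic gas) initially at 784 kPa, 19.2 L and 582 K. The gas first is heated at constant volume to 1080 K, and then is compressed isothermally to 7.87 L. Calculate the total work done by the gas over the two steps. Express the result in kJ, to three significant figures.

W_total ≈ -24.9 kJ

Step 1 (isochoric): W = 0 (constant volume).
After step 1: P = 1455 kPa (V unchanged).
Step 2 (isothermal): W = P₁V₁ ln(V₂/V₁) = (27933) ln(7.87/19.2) = -24912 J.
W_total = 0 − 24912 = -24912 J.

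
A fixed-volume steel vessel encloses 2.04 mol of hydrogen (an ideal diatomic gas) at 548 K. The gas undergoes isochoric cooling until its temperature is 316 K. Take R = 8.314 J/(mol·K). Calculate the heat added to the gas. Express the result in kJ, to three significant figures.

Constant volume ⇒ W = 0, so Q = ΔU = nCᵥΔT with Cᵥ = 5R/2 = 20.79 J/(mol·K).
ΔU = (2.04)(20.79)(316 − 548) = -9837 J.

Q ≈ -9.84 kJ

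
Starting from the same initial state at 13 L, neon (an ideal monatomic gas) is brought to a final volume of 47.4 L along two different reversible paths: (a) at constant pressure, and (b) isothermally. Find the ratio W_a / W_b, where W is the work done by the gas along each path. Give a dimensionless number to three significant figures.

Path (a) isobaric: W = P₁(V₂ − V₁) → W_a/(P₁V₁) = 2.646.
Path (b) isothermal: W = P₁V₁ ln(V₂/V₁) → W_b/(P₁V₁) = 1.294.
W_a / W_b = 2.646 / 1.294 = 2.045.

W_a / W_b ≈ 2.05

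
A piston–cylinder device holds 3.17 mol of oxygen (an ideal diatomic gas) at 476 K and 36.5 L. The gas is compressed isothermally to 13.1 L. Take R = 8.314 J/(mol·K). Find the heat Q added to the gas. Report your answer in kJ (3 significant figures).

Q ≈ -12.9 kJ

Isothermal ⇒ ΔU = 0, so Q = W = nRT ln(V₂/V₁).
Q = (3.17)(8.314)(476) ln(13.1/36.5) = 12545 × -1.025 = -12855 J.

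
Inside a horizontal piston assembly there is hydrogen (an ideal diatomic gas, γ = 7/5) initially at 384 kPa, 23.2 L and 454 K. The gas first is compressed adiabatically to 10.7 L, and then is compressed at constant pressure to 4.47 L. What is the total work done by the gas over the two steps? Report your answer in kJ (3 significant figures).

W_total ≈ -15.2 kJ

Step 1 (adiabatic): W = (P₁V₁ − P₂V₂)/(γ−1) = (8909 − 12141)/0.4 = -8081 J.
After step 1: P = 1135 kPa, V = 10.7 L, T = 618.7 K.
Step 2 (isobaric): W = PΔV = (1135 kPa)(4.47 − 10.7 L) = -7069 J.
W_total = -8081 − 7069 = -15150 J.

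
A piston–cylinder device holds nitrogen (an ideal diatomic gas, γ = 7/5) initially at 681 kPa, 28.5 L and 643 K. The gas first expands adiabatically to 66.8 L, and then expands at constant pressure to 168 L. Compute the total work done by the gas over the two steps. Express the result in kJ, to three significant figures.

Step 1 (adiabatic): W = (P₁V₁ − P₂V₂)/(γ−1) = (19408 − 13804)/0.4 = 14010 J.
After step 1: P = 206.7 kPa, V = 66.8 L, T = 457.3 K.
Step 2 (isobaric): W = PΔV = (206.7 kPa)(168 − 66.8 L) = 20913 J.
W_total = 14010 + 20913 = 34923 J.

W_total ≈ 34.9 kJ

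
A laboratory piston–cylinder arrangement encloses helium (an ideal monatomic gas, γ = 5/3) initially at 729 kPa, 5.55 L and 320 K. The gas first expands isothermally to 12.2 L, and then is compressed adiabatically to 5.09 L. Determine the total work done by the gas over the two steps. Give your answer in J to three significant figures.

Step 1 (isothermal): W = P₁V₁ ln(V₂/V₁) = (4046) ln(12.2/5.55) = 3187 J.
After step 1: P = 331.6 kPa, V = 12.2 L, T = 320 K.
Step 2 (adiabatic): W = (P₁V₁ − P₂V₂)/(γ−1) = (4046 − 7246)/0.667 = -4800 J.
W_total = 3187 − 4800 = -1614 J.

W_total ≈ -1610 J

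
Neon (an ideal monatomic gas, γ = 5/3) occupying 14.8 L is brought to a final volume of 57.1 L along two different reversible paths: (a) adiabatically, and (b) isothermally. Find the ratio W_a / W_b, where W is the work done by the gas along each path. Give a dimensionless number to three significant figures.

Path (a) adiabatic: W = P₁V₁(1 − (V₁/V₂)^(γ−1))/(γ−1) → W_a/(P₁V₁) = 0.8902.
Path (b) isothermal: W = P₁V₁ ln(V₂/V₁) → W_b/(P₁V₁) = 1.35.
W_a / W_b = 0.8902 / 1.35 = 0.6593.

W_a / W_b ≈ 0.659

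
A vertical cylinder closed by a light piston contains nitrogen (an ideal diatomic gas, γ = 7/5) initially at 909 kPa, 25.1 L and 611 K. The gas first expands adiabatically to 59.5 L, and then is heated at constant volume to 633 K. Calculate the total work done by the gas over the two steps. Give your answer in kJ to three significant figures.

W_total ≈ 16.7 kJ

Step 1 (adiabatic): W = (P₁V₁ − P₂V₂)/(γ−1) = (22816 − 16155)/0.4 = 16653 J.
Step 2 (isochoric): W = 0 (constant volume).
W_total = 16653 + 0 = 16653 J.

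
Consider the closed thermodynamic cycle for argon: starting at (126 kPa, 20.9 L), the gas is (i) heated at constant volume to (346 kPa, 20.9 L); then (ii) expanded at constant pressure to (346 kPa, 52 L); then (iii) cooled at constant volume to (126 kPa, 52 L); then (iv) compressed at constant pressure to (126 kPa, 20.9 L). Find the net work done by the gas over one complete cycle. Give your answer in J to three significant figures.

Constant-volume legs do no work.
W(ii) = (346)(52 − 20.9) = 10761 J; W(iv) = (126)(20.9 − 52) = -3919 J.
W_net = 10761 − 3919 = 6842 J (the clockwise enclosed area).

W_net ≈ 6840 J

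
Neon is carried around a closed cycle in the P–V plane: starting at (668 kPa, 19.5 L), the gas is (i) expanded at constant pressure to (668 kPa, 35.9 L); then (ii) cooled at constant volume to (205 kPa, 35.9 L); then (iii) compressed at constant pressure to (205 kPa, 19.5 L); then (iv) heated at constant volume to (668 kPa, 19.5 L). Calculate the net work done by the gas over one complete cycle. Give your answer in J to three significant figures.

W_net ≈ 7590 J

Constant-volume legs do no work.
W(i) = (668)(35.9 − 19.5) = 10955 J; W(iii) = (205)(19.5 − 35.9) = -3362 J.
W_net = 10955 − 3362 = 7593 J (the clockwise enclosed area).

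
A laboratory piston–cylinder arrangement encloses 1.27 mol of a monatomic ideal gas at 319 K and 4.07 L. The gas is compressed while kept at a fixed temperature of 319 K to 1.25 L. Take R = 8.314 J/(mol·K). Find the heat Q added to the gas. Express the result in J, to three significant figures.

Isothermal ⇒ ΔU = 0, so Q = W = nRT ln(V₂/V₁).
Q = (1.27)(8.314)(319) ln(1.25/4.07) = 3368 × -1.18 = -3976 J.

Q ≈ -3980 J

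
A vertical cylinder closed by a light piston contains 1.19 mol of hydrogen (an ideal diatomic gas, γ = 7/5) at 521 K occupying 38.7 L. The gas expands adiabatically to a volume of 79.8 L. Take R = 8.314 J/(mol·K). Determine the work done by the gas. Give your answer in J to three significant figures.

W ≈ 3240 J

Adiabatic: TV^(γ−1) = const with γ = 7/5.
T₂ = T₁ (V₁/V₂)^(γ−1) = 521 × (38.7/79.8)^0.4 = 521 × 0.7487 = 390.1 K.
W_by = nCᵥ(T₁ − T₂) = (1.19)(20.79)(521 − 390.1) = 3239 J.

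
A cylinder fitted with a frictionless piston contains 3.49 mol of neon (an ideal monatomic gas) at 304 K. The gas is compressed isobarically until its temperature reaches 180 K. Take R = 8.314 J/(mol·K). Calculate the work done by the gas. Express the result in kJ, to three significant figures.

W ≈ -3.60 kJ

Isobaric: W = P ΔV = nR ΔT.
W = (3.49)(8.314)(180 − 304) = -3598 J.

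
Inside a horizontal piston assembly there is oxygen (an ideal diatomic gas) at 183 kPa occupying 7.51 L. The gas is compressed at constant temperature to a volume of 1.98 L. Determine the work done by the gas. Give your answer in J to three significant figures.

Isothermal: W = nRT ln(V₂/V₁) = P₁V₁ ln(V₂/V₁).
P₁V₁ = (183 kPa)(7.51 L) = 1374 J.
W = 1374 × ln(1.98/7.51) = 1374 × -1.333
W_by_gas = -1832 J.

W ≈ -1830 J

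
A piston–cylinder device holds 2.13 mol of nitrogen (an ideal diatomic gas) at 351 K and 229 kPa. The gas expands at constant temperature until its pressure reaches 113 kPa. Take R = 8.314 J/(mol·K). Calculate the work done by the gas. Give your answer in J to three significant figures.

Isothermal process: W = nRT ln(V₂/V₁) = nRT ln(P₁/P₂).
W = (2.13)(8.314)(351) × ln(229/113)
  = 6216 × ln(2.027) = 6216 × 0.7063
W_by_gas = 4390 J.

W ≈ 4390 J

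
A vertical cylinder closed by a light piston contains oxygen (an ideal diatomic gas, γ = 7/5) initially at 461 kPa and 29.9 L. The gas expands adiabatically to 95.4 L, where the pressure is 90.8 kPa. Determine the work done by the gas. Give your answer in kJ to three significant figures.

W ≈ 12.8 kJ

Adiabatic: W = (P₁V₁ − P₂V₂)/(γ − 1) with γ = 7/5.
P₁V₁ = 13784 J, P₂V₂ = 8662 J.
W = (13784 − 8662) / 0.4 = 12804 J.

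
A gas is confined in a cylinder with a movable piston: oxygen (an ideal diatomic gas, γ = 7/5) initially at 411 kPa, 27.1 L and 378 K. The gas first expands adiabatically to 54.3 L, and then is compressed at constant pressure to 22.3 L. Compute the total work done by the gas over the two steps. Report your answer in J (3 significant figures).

W_total ≈ 1790 J

Step 1 (adiabatic): W = (P₁V₁ − P₂V₂)/(γ−1) = (11138 − 8435)/0.4 = 6758 J.
After step 1: P = 155.3 kPa, V = 54.3 L, T = 286.3 K.
Step 2 (isobaric): W = PΔV = (155.3 kPa)(22.3 − 54.3 L) = -4971 J.
W_total = 6758 − 4971 = 1787 J.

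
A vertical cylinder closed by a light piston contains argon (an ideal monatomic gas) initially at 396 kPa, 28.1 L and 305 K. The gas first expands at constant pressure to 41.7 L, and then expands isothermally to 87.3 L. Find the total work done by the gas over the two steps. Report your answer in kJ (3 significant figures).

W_total ≈ 17.6 kJ

Step 1 (isobaric): W = PΔV = (396 kPa)(41.7 − 28.1 L) = 5386 J.
After step 1: P = 396 kPa, V = 41.7 L, T = 452.6 K.
Step 2 (isothermal): W = P₁V₁ ln(V₂/V₁) = (16513) ln(87.3/41.7) = 12201 J.
W_total = 5386 + 12201 = 17586 J.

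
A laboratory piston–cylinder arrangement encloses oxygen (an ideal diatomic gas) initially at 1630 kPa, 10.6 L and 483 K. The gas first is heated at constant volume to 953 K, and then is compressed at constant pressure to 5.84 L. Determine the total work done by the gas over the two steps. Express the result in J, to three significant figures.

Step 1 (isochoric): W = 0 (constant volume).
After step 1: P = 3216 kPa (V unchanged).
Step 2 (isobaric): W = PΔV = (3216 kPa)(5.84 − 10.6 L) = -15309 J.
W_total = 0 − 15309 = -15309 J.

W_total ≈ -15300 J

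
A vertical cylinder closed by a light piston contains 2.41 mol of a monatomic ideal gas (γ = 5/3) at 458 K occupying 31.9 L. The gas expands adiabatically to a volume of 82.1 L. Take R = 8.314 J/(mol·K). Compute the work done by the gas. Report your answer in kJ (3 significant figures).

Adiabatic: TV^(γ−1) = const with γ = 5/3.
T₂ = T₁ (V₁/V₂)^(γ−1) = 458 × (31.9/82.1)^0.667 = 458 × 0.5325 = 243.9 K.
W_by = nCᵥ(T₁ − T₂) = (2.41)(12.47)(458 − 243.9) = 6436 J.

W ≈ 6.44 kJ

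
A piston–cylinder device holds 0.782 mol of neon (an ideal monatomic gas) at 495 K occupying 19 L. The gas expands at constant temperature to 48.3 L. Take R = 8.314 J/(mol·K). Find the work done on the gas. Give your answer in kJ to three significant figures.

Isothermal: W = nRT ln(V₂/V₁).
W = (0.782)(8.314)(495) × ln(48.3/19)
  = 3218 × 0.933
W_by_gas = 3003 J; work on gas = −W_by = -3003 J.

W ≈ -3.00 kJ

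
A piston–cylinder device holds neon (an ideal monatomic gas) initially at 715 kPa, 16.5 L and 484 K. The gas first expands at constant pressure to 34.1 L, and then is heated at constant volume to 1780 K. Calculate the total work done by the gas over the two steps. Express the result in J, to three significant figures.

W_total ≈ 12600 J

Step 1 (isobaric): W = PΔV = (715 kPa)(34.1 − 16.5 L) = 12584 J.
Step 2 (isochoric): W = 0 (constant volume).
W_total = 12584 + 0 = 12584 J.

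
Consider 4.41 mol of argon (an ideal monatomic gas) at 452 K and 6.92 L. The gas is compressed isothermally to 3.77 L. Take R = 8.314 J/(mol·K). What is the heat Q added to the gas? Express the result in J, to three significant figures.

Q ≈ -10100 J

Isothermal ⇒ ΔU = 0, so Q = W = nRT ln(V₂/V₁).
Q = (4.41)(8.314)(452) ln(3.77/6.92) = 16572 × -0.6073 = -10065 J.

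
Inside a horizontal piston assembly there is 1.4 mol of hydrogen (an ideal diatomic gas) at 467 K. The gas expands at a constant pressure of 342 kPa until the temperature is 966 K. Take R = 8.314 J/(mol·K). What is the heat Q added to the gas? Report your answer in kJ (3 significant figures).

Q ≈ 20.3 kJ

Isobaric: W = nRΔT = (1.4)(8.314)(499) = 5808 J.
ΔU = nCᵥΔT with Cᵥ = 5R/2: ΔU = (1.4)(20.79)(499) = 14520 J.
Q = ΔU + W = 14520 + 5808 = 20329 J.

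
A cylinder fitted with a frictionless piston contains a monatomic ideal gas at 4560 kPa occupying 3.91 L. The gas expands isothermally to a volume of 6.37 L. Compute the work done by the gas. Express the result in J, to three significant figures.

Isothermal: W = nRT ln(V₂/V₁) = P₁V₁ ln(V₂/V₁).
P₁V₁ = (4560 kPa)(3.91 L) = 17830 J.
W = 17830 × ln(6.37/3.91) = 17830 × 0.4881
W_by_gas = 8702 J.

W ≈ 8700 J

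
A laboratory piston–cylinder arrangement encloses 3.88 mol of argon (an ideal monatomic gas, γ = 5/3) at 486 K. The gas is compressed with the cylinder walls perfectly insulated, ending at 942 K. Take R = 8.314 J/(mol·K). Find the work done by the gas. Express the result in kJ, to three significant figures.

Adiabatic ⇒ Q = 0, so W_by = −ΔU = nCᵥ(T₁ − T₂).
Cᵥ = 3R/2 = 12.47 J/(mol·K).
W = (3.88)(12.47)(486 − 942) = -22065 J.

W ≈ -22.1 kJ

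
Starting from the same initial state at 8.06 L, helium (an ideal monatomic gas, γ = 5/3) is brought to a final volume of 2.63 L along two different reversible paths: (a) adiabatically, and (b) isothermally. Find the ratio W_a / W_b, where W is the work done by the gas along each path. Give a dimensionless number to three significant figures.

W_a / W_b ≈ 1.49

Path (a) adiabatic: W = P₁V₁(1 − (V₁/V₂)^(γ−1))/(γ−1) → W_a/(P₁V₁) = -1.665.
Path (b) isothermal: W = P₁V₁ ln(V₂/V₁) → W_b/(P₁V₁) = -1.12.
W_a / W_b = -1.665 / -1.12 = 1.487.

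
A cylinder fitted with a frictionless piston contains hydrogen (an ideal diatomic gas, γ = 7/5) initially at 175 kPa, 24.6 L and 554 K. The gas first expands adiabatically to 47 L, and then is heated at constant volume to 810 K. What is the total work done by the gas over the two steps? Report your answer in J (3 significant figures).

W_total ≈ 2460 J

Step 1 (adiabatic): W = (P₁V₁ − P₂V₂)/(γ−1) = (4305 − 3323)/0.4 = 2455 J.
Step 2 (isochoric): W = 0 (constant volume).
W_total = 2455 + 0 = 2455 J.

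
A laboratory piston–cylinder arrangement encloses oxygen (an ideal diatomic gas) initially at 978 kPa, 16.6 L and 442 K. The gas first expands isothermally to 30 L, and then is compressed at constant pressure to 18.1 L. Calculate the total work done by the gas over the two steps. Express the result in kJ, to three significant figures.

Step 1 (isothermal): W = P₁V₁ ln(V₂/V₁) = (16235) ln(30/16.6) = 9608 J.
After step 1: P = 541.2 kPa, V = 30 L, T = 442 K.
Step 2 (isobaric): W = PΔV = (541.2 kPa)(18.1 − 30 L) = -6440 J.
W_total = 9608 − 6440 = 3168 J.

W_total ≈ 3.17 kJ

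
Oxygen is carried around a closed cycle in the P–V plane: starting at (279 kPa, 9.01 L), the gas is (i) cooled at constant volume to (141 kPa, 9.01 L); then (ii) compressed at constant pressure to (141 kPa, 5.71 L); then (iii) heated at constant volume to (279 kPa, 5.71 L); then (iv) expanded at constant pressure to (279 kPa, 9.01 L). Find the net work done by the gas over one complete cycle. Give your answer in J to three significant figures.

Constant-volume legs do no work.
W(ii) = (141)(5.71 − 9.01) = -465.3 J; W(iv) = (279)(9.01 − 5.71) = 920.7 J.
W_net = -465.3 + 920.7 = 455.4 J (the clockwise enclosed area).

W_net ≈ 455 J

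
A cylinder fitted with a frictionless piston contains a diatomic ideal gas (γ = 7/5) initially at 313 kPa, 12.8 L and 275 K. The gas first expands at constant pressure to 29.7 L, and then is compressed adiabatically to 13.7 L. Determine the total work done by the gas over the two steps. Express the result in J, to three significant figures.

Step 1 (isobaric): W = PΔV = (313 kPa)(29.7 − 12.8 L) = 5290 J.
After step 1: P = 313 kPa, V = 29.7 L, T = 638.1 K.
Step 2 (adiabatic): W = (P₁V₁ − P₂V₂)/(γ−1) = (9296 − 12668)/0.4 = -8430 J.
W_total = 5290 − 8430 = -3141 J.

W_total ≈ -3140 J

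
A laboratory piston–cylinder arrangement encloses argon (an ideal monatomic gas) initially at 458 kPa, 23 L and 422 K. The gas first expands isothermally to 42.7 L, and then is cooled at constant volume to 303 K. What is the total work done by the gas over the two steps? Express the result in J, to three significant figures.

W_total ≈ 6520 J

Step 1 (isothermal): W = P₁V₁ ln(V₂/V₁) = (10534) ln(42.7/23) = 6517 J.
Step 2 (isochoric): W = 0 (constant volume).
W_total = 6517 + 0 = 6517 J.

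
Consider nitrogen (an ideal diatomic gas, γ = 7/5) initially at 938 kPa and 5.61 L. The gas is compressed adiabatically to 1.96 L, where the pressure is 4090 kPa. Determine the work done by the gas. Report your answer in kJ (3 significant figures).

W ≈ -6.89 kJ

Adiabatic: W = (P₁V₁ − P₂V₂)/(γ − 1) with γ = 7/5.
P₁V₁ = 5262 J, P₂V₂ = 8016 J.
W = (5262 − 8016) / 0.4 = -6886 J.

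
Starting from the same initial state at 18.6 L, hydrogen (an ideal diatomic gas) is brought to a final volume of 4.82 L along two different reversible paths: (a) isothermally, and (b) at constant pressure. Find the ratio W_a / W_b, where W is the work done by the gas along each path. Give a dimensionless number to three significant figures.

Path (a) isothermal: W = P₁V₁ ln(V₂/V₁) → W_a/(P₁V₁) = -1.35.
Path (b) isobaric: W = P₁(V₂ − V₁) → W_b/(P₁V₁) = -0.7409.
W_a / W_b = -1.35 / -0.7409 = 1.823.

W_a / W_b ≈ 1.82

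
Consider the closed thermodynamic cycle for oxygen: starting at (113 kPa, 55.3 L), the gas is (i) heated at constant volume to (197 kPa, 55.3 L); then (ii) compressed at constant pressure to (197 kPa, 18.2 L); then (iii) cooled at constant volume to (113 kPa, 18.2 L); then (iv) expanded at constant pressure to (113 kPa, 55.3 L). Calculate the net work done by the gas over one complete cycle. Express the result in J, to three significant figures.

W_net ≈ -3120 J

Constant-volume legs do no work.
W(ii) = (197)(18.2 − 55.3) = -7309 J; W(iv) = (113)(55.3 − 18.2) = 4192 J.
W_net = -7309 + 4192 = -3116 J (the counter-clockwise enclosed area).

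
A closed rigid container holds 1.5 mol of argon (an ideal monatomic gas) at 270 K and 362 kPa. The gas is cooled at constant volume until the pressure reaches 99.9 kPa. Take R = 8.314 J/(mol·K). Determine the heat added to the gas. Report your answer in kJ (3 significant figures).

Constant volume ⇒ W = 0, so Q = ΔU = nCᵥΔT with Cᵥ = 3R/2 = 12.47 J/(mol·K).
At constant V, T₂/T₁ = P₂/P₁ ⇒ ΔT = T₁(P₂/P₁ − 1) = 270·(99.9/362 − 1) = -195.5 K.
ΔU = (1.5)(12.47)(-195.5) = -3657 J.

Q ≈ -3.66 kJ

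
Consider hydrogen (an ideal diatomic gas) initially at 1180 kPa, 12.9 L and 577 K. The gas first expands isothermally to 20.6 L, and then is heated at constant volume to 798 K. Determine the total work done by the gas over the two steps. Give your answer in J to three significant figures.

W_total ≈ 7120 J

Step 1 (isothermal): W = P₁V₁ ln(V₂/V₁) = (15222) ln(20.6/12.9) = 7125 J.
Step 2 (isochoric): W = 0 (constant volume).
W_total = 7125 + 0 = 7125 J.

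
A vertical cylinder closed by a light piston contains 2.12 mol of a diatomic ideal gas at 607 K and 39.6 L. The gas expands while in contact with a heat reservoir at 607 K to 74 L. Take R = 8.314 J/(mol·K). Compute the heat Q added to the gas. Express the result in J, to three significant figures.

Q ≈ 6690 J

Isothermal ⇒ ΔU = 0, so Q = W = nRT ln(V₂/V₁).
Q = (2.12)(8.314)(607) ln(74/39.6) = 10699 × 0.6252 = 6689 J.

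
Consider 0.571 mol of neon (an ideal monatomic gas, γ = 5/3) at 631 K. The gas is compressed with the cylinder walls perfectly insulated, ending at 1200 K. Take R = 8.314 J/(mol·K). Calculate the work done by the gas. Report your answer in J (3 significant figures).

Adiabatic ⇒ Q = 0, so W_by = −ΔU = nCᵥ(T₁ − T₂).
Cᵥ = 3R/2 = 12.47 J/(mol·K).
W = (0.571)(12.47)(631 − 1200) = -4052 J.

W ≈ -4050 J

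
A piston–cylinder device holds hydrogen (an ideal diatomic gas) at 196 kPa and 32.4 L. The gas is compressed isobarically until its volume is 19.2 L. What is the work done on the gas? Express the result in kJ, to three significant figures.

W ≈ 2.59 kJ

Isobaric: W = P ΔV.
W = (196 kPa)(19.2 − 32.4 L) = (196)(-13.2) = -2587 J.
Work on gas = −W_by = 2587 J.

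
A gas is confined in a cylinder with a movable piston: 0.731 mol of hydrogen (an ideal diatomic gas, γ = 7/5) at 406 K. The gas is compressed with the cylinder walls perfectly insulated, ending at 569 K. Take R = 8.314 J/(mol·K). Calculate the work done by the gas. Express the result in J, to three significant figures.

W ≈ -2480 J

Adiabatic ⇒ Q = 0, so W_by = −ΔU = nCᵥ(T₁ − T₂).
Cᵥ = 5R/2 = 20.79 J/(mol·K).
W = (0.731)(20.79)(406 − 569) = -2477 J.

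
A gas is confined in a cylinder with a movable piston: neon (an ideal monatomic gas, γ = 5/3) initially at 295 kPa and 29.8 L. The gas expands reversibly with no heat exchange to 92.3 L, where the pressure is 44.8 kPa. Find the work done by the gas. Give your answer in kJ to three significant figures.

W ≈ 6.98 kJ

Adiabatic: W = (P₁V₁ − P₂V₂)/(γ − 1) with γ = 5/3.
P₁V₁ = 8791 J, P₂V₂ = 4135 J.
W = (8791 − 4135) / 0.6667 = 6984 J.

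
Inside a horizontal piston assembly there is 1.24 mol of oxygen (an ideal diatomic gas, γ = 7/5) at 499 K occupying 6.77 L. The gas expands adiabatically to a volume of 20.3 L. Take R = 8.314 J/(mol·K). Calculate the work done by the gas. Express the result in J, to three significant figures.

W ≈ 4570 J

Adiabatic: TV^(γ−1) = const with γ = 7/5.
T₂ = T₁ (V₁/V₂)^(γ−1) = 499 × (6.77/20.3)^0.4 = 499 × 0.6445 = 321.6 K.
W_by = nCᵥ(T₁ − T₂) = (1.24)(20.79)(499 − 321.6) = 4572 J.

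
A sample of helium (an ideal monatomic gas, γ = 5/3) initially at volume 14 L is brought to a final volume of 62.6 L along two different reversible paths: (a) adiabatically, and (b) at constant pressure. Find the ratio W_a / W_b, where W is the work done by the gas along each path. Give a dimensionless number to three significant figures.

W_a / W_b ≈ 0.273

Path (a) adiabatic: W = P₁V₁(1 − (V₁/V₂)^(γ−1))/(γ−1) → W_a/(P₁V₁) = 0.9473.
Path (b) isobaric: W = P₁(V₂ − V₁) → W_b/(P₁V₁) = 3.471.
W_a / W_b = 0.9473 / 3.471 = 0.2729.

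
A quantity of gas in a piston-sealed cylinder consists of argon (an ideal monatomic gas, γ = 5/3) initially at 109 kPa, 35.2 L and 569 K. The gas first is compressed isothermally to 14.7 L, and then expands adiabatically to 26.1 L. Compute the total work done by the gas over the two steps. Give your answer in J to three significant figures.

W_total ≈ -1520 J

Step 1 (isothermal): W = P₁V₁ ln(V₂/V₁) = (3837) ln(14.7/35.2) = -3350 J.
After step 1: P = 261 kPa, V = 14.7 L, T = 569 K.
Step 2 (adiabatic): W = (P₁V₁ − P₂V₂)/(γ−1) = (3837 − 2617)/0.667 = 1830 J.
W_total = -3350 + 1830 = -1520 J.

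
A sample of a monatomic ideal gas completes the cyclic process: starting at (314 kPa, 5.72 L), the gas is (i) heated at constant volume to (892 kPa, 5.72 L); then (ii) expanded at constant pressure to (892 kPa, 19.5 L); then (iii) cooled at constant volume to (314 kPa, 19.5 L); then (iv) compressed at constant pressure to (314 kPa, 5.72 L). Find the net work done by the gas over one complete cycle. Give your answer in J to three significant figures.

Constant-volume legs do no work.
W(ii) = (892)(19.5 − 5.72) = 12292 J; W(iv) = (314)(5.72 − 19.5) = -4327 J.
W_net = 12292 − 4327 = 7965 J (the clockwise enclosed area).

W_net ≈ 7960 J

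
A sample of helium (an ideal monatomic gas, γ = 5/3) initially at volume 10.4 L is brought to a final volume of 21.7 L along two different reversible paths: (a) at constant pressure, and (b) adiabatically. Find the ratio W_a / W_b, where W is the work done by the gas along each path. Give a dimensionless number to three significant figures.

W_a / W_b ≈ 1.87

Path (a) isobaric: W = P₁(V₂ − V₁) → W_a/(P₁V₁) = 1.087.
Path (b) adiabatic: W = P₁V₁(1 − (V₁/V₂)^(γ−1))/(γ−1) → W_b/(P₁V₁) = 0.5814.
W_a / W_b = 1.087 / 0.5814 = 1.869.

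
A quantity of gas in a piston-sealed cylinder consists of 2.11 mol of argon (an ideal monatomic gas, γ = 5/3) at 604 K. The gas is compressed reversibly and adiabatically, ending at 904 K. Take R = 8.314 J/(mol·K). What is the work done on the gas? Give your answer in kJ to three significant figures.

W ≈ 7.89 kJ

Adiabatic ⇒ Q = 0, so W_by = −ΔU = nCᵥ(T₁ − T₂).
Cᵥ = 3R/2 = 12.47 J/(mol·K).
W = (2.11)(12.47)(604 − 904) = -7894 J.
Work on gas = −W_by = 7894 J.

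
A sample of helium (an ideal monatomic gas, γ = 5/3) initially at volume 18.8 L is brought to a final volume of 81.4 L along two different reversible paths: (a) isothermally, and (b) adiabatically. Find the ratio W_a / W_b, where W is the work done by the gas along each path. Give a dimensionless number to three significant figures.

Path (a) isothermal: W = P₁V₁ ln(V₂/V₁) → W_a/(P₁V₁) = 1.466.
Path (b) adiabatic: W = P₁V₁(1 − (V₁/V₂)^(γ−1))/(γ−1) → W_b/(P₁V₁) = 0.9353.
W_a / W_b = 1.466 / 0.9353 = 1.567.

W_a / W_b ≈ 1.57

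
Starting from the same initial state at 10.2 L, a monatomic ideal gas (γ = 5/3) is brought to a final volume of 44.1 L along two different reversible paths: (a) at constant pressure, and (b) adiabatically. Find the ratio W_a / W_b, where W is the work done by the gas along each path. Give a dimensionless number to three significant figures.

Path (a) isobaric: W = P₁(V₂ − V₁) → W_a/(P₁V₁) = 3.324.
Path (b) adiabatic: W = P₁V₁(1 − (V₁/V₂)^(γ−1))/(γ−1) → W_b/(P₁V₁) = 0.9348.
W_a / W_b = 3.324 / 0.9348 = 3.555.

W_a / W_b ≈ 3.56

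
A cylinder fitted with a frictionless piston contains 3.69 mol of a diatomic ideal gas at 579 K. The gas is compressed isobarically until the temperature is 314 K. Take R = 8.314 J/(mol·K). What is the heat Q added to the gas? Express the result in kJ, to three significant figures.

Isobaric: W = nRΔT = (3.69)(8.314)(-265) = -8130 J.
ΔU = nCᵥΔT with Cᵥ = 5R/2: ΔU = (3.69)(20.79)(-265) = -20325 J.
Q = ΔU + W = -20325 − 8130 = -28454 J.

Q ≈ -28.5 kJ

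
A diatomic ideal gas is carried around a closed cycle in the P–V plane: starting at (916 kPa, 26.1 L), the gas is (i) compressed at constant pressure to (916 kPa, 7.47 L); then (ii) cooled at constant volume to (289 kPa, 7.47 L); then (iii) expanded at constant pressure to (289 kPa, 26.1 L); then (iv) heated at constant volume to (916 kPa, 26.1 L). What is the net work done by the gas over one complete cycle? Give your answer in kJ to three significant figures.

W_net ≈ -11.7 kJ

Constant-volume legs do no work.
W(i) = (916)(7.47 − 26.1) = -17065 J; W(iii) = (289)(26.1 − 7.47) = 5384 J.
W_net = -17065 + 5384 = -11681 J (the counter-clockwise enclosed area).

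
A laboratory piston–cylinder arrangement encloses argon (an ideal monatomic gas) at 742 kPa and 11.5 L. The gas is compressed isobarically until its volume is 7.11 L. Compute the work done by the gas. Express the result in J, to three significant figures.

W ≈ -3260 J

Isobaric: W = P ΔV.
W = (742 kPa)(7.11 − 11.5 L) = (742)(-4.39) = -3257 J.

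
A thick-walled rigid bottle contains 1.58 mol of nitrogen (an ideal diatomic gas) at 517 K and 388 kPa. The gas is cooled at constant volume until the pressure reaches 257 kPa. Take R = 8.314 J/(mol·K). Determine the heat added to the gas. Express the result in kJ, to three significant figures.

Constant volume ⇒ W = 0, so Q = ΔU = nCᵥΔT with Cᵥ = 5R/2 = 20.79 J/(mol·K).
At constant V, T₂/T₁ = P₂/P₁ ⇒ ΔT = T₁(P₂/P₁ − 1) = 517·(257/388 − 1) = -174.6 K.
ΔU = (1.58)(20.79)(-174.6) = -5732 J.

Q ≈ -5.73 kJ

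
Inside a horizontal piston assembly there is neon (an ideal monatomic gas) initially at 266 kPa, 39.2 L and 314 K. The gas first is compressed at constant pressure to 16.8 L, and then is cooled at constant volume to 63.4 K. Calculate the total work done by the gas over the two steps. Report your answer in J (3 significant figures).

Step 1 (isobaric): W = PΔV = (266 kPa)(16.8 − 39.2 L) = -5958 J.
Step 2 (isochoric): W = 0 (constant volume).
W_total = -5958 + 0 = -5958 J.

W_total ≈ -5960 J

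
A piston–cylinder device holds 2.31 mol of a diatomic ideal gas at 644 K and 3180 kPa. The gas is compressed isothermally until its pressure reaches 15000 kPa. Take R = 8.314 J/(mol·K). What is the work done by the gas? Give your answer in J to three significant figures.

W ≈ -19200 J

Isothermal process: W = nRT ln(V₂/V₁) = nRT ln(P₁/P₂).
W = (2.31)(8.314)(644) × ln(3180/15000)
  = 12368 × ln(0.212) = 12368 × -1.551
W_by_gas = -19185 J.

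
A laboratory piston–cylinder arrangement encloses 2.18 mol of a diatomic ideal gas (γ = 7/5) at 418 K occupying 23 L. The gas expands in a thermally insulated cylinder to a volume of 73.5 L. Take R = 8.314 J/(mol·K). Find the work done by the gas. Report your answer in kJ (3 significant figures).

W ≈ 7.04 kJ

Adiabatic: TV^(γ−1) = const with γ = 7/5.
T₂ = T₁ (V₁/V₂)^(γ−1) = 418 × (23/73.5)^0.4 = 418 × 0.6283 = 262.6 K.
W_by = nCᵥ(T₁ − T₂) = (2.18)(20.79)(418 − 262.6) = 7040 J.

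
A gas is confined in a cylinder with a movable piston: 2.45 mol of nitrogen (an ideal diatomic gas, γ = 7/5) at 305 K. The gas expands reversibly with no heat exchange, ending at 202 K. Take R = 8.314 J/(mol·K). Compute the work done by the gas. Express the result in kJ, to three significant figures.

W ≈ 5.25 kJ

Adiabatic ⇒ Q = 0, so W_by = −ΔU = nCᵥ(T₁ − T₂).
Cᵥ = 5R/2 = 20.79 J/(mol·K).
W = (2.45)(20.79)(305 − 202) = 5245 J.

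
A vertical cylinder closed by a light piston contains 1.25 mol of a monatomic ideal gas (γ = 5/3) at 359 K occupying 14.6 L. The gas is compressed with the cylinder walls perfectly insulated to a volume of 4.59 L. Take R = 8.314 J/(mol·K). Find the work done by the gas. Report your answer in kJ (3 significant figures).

W ≈ -6.51 kJ

Adiabatic: TV^(γ−1) = const with γ = 5/3.
T₂ = T₁ (V₁/V₂)^(γ−1) = 359 × (14.6/4.59)^0.667 = 359 × 2.163 = 776.5 K.
W_by = nCᵥ(T₁ − T₂) = (1.25)(12.47)(359 − 776.5) = -6508 J.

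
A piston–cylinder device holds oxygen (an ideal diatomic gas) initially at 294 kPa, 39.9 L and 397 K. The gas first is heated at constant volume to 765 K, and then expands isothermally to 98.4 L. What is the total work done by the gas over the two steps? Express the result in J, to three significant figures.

Step 1 (isochoric): W = 0 (constant volume).
After step 1: P = 566.5 kPa (V unchanged).
Step 2 (isothermal): W = P₁V₁ ln(V₂/V₁) = (22604) ln(98.4/39.9) = 20404 J.
W_total = 0 + 20404 = 20404 J.

W_total ≈ 20400 J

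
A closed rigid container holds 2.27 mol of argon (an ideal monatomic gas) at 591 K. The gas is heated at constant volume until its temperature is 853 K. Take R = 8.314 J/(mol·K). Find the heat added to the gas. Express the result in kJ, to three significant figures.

Constant volume ⇒ W = 0, so Q = ΔU = nCᵥΔT with Cᵥ = 3R/2 = 12.47 J/(mol·K).
ΔU = (2.27)(12.47)(853 − 591) = 7417 J.

Q ≈ 7.42 kJ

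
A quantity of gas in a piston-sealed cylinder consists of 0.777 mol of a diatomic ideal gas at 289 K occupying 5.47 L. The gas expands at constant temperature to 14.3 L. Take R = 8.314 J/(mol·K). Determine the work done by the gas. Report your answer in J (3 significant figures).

Isothermal: W = nRT ln(V₂/V₁).
W = (0.777)(8.314)(289) × ln(14.3/5.47)
  = 1867 × 0.961
W_by_gas = 1794 J.

W ≈ 1790 J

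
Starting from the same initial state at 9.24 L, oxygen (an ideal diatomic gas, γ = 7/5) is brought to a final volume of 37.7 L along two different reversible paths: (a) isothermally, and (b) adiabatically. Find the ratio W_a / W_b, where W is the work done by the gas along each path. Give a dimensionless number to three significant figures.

Path (a) isothermal: W = P₁V₁ ln(V₂/V₁) → W_a/(P₁V₁) = 1.406.
Path (b) adiabatic: W = P₁V₁(1 − (V₁/V₂)^(γ−1))/(γ−1) → W_b/(P₁V₁) = 1.075.
W_a / W_b = 1.406 / 1.075 = 1.307.

W_a / W_b ≈ 1.31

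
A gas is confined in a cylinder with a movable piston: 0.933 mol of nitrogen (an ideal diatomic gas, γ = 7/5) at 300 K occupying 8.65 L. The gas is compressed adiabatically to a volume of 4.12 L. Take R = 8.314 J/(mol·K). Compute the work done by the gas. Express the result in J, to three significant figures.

W ≈ -2010 J

Adiabatic: TV^(γ−1) = const with γ = 7/5.
T₂ = T₁ (V₁/V₂)^(γ−1) = 300 × (8.65/4.12)^0.4 = 300 × 1.345 = 403.6 K.
W_by = nCᵥ(T₁ − T₂) = (0.933)(20.79)(300 − 403.6) = -2009 J.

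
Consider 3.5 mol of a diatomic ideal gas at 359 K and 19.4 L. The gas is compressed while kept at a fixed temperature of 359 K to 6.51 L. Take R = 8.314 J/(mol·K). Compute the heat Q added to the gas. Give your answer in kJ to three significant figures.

Isothermal ⇒ ΔU = 0, so Q = W = nRT ln(V₂/V₁).
Q = (3.5)(8.314)(359) ln(6.51/19.4) = 10447 × -1.092 = -11407 J.

Q ≈ -11.4 kJ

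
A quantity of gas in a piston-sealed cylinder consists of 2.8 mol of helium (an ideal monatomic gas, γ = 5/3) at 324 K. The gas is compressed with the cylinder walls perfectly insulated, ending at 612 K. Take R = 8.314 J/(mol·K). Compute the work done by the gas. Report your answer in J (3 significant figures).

Adiabatic ⇒ Q = 0, so W_by = −ΔU = nCᵥ(T₁ − T₂).
Cᵥ = 3R/2 = 12.47 J/(mol·K).
W = (2.8)(12.47)(324 − 612) = -10057 J.

W ≈ -10100 J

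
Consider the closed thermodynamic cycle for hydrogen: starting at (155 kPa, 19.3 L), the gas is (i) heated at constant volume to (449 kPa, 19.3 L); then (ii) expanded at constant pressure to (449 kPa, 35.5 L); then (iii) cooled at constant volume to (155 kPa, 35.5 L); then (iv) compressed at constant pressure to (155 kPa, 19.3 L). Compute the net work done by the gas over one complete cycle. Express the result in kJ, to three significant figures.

W_net ≈ 4.76 kJ

Constant-volume legs do no work.
W(ii) = (449)(35.5 − 19.3) = 7274 J; W(iv) = (155)(19.3 − 35.5) = -2511 J.
W_net = 7274 − 2511 = 4763 J (the clockwise enclosed area).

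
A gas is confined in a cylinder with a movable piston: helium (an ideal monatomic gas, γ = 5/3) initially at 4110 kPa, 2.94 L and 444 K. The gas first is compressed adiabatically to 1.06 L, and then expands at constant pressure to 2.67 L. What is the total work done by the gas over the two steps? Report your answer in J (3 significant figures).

W_total ≈ 18600 J

Step 1 (adiabatic): W = (P₁V₁ − P₂V₂)/(γ−1) = (12083 − 23853)/0.667 = -17655 J.
After step 1: P = 22503 kPa, V = 1.06 L, T = 876.5 K.
Step 2 (isobaric): W = PΔV = (22503 kPa)(2.67 − 1.06 L) = 36230 J.
W_total = -17655 + 36230 = 18575 J.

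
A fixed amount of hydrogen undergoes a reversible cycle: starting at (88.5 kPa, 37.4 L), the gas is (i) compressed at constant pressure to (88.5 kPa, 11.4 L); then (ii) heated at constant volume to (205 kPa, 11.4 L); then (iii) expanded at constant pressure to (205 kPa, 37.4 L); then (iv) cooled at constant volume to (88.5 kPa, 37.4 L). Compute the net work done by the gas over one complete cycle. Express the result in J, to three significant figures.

W_net ≈ 3030 J

Constant-volume legs do no work.
W(i) = (88.5)(11.4 − 37.4) = -2301 J; W(iii) = (205)(37.4 − 11.4) = 5330 J.
W_net = -2301 + 5330 = 3029 J (the clockwise enclosed area).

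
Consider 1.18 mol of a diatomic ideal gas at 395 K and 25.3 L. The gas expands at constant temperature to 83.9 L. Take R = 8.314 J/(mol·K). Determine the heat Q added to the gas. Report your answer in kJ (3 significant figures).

Isothermal ⇒ ΔU = 0, so Q = W = nRT ln(V₂/V₁).
Q = (1.18)(8.314)(395) ln(83.9/25.3) = 3875 × 1.199 = 4646 J.

Q ≈ 4.65 kJ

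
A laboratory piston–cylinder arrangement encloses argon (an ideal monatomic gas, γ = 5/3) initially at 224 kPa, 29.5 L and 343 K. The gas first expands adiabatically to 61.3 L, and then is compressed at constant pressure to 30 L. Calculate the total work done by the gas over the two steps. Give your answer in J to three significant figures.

W_total ≈ 1750 J

Step 1 (adiabatic): W = (P₁V₁ − P₂V₂)/(γ−1) = (6608 − 4058)/0.667 = 3825 J.
After step 1: P = 66.2 kPa, V = 61.3 L, T = 210.6 K.
Step 2 (isobaric): W = PΔV = (66.2 kPa)(30 − 61.3 L) = -2072 J.
W_total = 3825 − 2072 = 1753 J.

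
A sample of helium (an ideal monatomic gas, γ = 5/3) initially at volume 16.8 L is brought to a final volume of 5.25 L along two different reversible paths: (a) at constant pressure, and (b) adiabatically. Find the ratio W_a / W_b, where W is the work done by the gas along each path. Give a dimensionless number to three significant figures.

W_a / W_b ≈ 0.391

Path (a) isobaric: W = P₁(V₂ − V₁) → W_a/(P₁V₁) = -0.6875.
Path (b) adiabatic: W = P₁V₁(1 − (V₁/V₂)^(γ−1))/(γ−1) → W_b/(P₁V₁) = -1.757.
W_a / W_b = -0.6875 / -1.757 = 0.3912.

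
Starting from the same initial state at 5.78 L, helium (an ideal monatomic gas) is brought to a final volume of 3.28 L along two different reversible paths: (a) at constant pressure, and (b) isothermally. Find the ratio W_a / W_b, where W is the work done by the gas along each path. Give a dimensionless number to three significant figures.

W_a / W_b ≈ 0.763

Path (a) isobaric: W = P₁(V₂ − V₁) → W_a/(P₁V₁) = -0.4325.
Path (b) isothermal: W = P₁V₁ ln(V₂/V₁) → W_b/(P₁V₁) = -0.5666.
W_a / W_b = -0.4325 / -0.5666 = 0.7634.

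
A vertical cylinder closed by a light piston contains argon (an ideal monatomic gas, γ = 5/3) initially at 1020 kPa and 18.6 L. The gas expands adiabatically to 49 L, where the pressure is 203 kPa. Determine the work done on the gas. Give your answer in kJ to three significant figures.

W ≈ -13.5 kJ

Adiabatic: W = (P₁V₁ − P₂V₂)/(γ − 1) with γ = 5/3.
P₁V₁ = 18972 J, P₂V₂ = 9947 J.
W = (18972 − 9947) / 0.6667 = 13537 J.
Work on gas = −W_by = -13537 J.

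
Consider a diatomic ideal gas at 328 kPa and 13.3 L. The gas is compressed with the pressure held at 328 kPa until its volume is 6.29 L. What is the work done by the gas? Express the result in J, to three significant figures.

W ≈ -2300 J

Isobaric: W = P ΔV.
W = (328 kPa)(6.29 − 13.3 L) = (328)(-7.01) = -2299 J.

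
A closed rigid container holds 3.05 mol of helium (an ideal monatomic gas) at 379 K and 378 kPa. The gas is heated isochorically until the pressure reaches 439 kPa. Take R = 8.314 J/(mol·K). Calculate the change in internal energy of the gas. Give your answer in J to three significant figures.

Constant volume ⇒ W = 0, so Q = ΔU = nCᵥΔT with Cᵥ = 3R/2 = 12.47 J/(mol·K).
At constant V, T₂/T₁ = P₂/P₁ ⇒ ΔT = T₁(P₂/P₁ − 1) = 379·(439/378 − 1) = 61.16 K.
ΔU = (3.05)(12.47)(61.16) = 2326 J.

ΔU ≈ 2330 J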